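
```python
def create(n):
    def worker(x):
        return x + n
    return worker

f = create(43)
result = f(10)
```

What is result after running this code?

Step 1: create(43) creates a closure that captures n = 43.
Step 2: f(10) calls the closure with x = 10, returning 10 + 43 = 53.
Step 3: result = 53

The answer is 53.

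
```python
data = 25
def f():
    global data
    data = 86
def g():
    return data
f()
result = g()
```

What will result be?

Step 1: data = 25.
Step 2: f() sets global data = 86.
Step 3: g() reads global data = 86. result = 86

The answer is 86.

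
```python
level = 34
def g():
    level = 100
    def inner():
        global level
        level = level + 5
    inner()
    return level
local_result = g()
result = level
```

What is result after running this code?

Step 1: Global level = 34. g() creates local level = 100.
Step 2: inner() declares global level and adds 5: global level = 34 + 5 = 39.
Step 3: g() returns its local level = 100 (unaffected by inner).
Step 4: result = global level = 39

The answer is 39.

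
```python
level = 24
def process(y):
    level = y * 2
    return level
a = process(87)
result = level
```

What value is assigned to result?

Step 1: Global level = 24.
Step 2: process(87) creates local level = 87 * 2 = 174.
Step 3: Global level unchanged because no global keyword. result = 24

The answer is 24.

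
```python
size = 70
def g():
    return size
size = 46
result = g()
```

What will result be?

Step 1: size is first set to 70, then reassigned to 46.
Step 2: g() is called after the reassignment, so it looks up the current global size = 46.
Step 3: result = 46

The answer is 46.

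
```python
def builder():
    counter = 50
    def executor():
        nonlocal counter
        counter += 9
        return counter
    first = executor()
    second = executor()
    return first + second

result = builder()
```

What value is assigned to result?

Step 1: counter starts at 50.
Step 2: First call: counter = 50 + 9 = 59, returns 59.
Step 3: Second call: counter = 59 + 9 = 68, returns 68.
Step 4: result = 59 + 68 = 127

The answer is 127.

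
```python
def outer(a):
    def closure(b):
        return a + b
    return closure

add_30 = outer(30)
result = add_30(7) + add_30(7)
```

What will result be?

Step 1: add_30 captures a = 30.
Step 2: add_30(7) = 30 + 7 = 37, called twice.
Step 3: result = 37 + 37 = 74

The answer is 74.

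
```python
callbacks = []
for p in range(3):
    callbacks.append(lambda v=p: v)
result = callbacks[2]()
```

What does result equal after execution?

Step 1: Default argument v=p captures p's value at each iteration.
Step 2: callbacks[2] captured v = 2 when p was 2.
Step 3: result = 2

The answer is 2.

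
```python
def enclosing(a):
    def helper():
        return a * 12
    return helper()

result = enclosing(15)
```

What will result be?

Step 1: enclosing(15) binds parameter a = 15.
Step 2: helper() accesses a = 15 from enclosing scope.
Step 3: result = 15 * 12 = 180

The answer is 180.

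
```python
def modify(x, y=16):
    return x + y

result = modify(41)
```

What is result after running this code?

Step 1: modify(41) uses default y = 16.
Step 2: Returns 41 + 16 = 57.
Step 3: result = 57

The answer is 57.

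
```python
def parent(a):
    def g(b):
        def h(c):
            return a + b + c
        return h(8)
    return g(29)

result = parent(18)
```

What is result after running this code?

Step 1: a = 18, b = 29, c = 8 across three nested scopes.
Step 2: h() accesses all three via LEGB rule.
Step 3: result = 18 + 29 + 8 = 55

The answer is 55.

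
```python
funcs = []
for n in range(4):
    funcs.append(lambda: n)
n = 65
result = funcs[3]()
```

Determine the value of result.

Step 1: Lambdas capture the variable n by reference, not by value.
Step 2: After the loop, n is reassigned to 65.
Step 3: funcs[3]() looks up the current n = 65. result = 65

The answer is 65.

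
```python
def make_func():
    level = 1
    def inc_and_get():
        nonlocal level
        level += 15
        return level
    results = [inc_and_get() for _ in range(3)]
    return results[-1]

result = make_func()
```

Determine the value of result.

Step 1: level = 1.
Step 2: Three calls to inc_and_get(), each adding 15.
Step 3: Last value = 1 + 15 * 3 = 46

The answer is 46.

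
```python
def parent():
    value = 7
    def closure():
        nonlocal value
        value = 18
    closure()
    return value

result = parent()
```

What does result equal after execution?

Step 1: parent() sets value = 7.
Step 2: closure() uses nonlocal to reassign value = 18.
Step 3: result = 18

The answer is 18.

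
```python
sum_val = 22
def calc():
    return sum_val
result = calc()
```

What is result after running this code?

Step 1: sum_val = 22 is defined in the global scope.
Step 2: calc() looks up sum_val. No local sum_val exists, so Python checks the global scope via LEGB rule and finds sum_val = 22.
Step 3: result = 22

The answer is 22.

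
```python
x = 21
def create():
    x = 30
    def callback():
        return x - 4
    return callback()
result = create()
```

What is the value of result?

Step 1: create() shadows global x with x = 30.
Step 2: callback() finds x = 30 in enclosing scope, computes 30 - 4 = 26.
Step 3: result = 26

The answer is 26.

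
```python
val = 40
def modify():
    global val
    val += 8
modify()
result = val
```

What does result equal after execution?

Step 1: val = 40 globally.
Step 2: modify() modifies global val: val += 8 = 48.
Step 3: result = 48

The answer is 48.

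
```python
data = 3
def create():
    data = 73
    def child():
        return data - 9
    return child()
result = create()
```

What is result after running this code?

Step 1: create() shadows global data with data = 73.
Step 2: child() finds data = 73 in enclosing scope, computes 73 - 9 = 64.
Step 3: result = 64

The answer is 64.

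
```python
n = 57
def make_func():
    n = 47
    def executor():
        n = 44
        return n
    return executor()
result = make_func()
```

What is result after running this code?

Step 1: Three scopes define n: global (57), make_func (47), executor (44).
Step 2: executor() has its own local n = 44, which shadows both enclosing and global.
Step 3: result = 44 (local wins in LEGB)

The answer is 44.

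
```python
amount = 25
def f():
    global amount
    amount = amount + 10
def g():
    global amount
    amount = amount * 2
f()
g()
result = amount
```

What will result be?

Step 1: amount = 25.
Step 2: f() adds 10: amount = 25 + 10 = 35.
Step 3: g() doubles: amount = 35 * 2 = 70.
Step 4: result = 70

The answer is 70.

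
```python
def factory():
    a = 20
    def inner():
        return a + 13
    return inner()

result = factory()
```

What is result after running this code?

Step 1: factory() defines a = 20.
Step 2: inner() reads a = 20 from enclosing scope, returns 20 + 13 = 33.
Step 3: result = 33

The answer is 33.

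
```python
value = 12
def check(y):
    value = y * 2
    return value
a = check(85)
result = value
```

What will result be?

Step 1: Global value = 12.
Step 2: check(85) creates local value = 85 * 2 = 170.
Step 3: Global value unchanged because no global keyword. result = 12

The answer is 12.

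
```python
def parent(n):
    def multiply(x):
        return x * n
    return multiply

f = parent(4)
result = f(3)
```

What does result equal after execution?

Step 1: parent(4) returns multiply closure with n = 4.
Step 2: f(3) computes 3 * 4 = 12.
Step 3: result = 12

The answer is 12.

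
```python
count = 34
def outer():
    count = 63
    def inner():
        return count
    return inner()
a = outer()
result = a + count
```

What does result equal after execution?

Step 1: outer() has local count = 63. inner() reads from enclosing.
Step 2: outer() returns 63. Global count = 34 unchanged.
Step 3: result = 63 + 34 = 97

The answer is 97.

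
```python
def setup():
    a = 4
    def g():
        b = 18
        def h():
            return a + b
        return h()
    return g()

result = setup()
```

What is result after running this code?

Step 1: setup() defines a = 4. g() defines b = 18.
Step 2: h() accesses both from enclosing scopes: a = 4, b = 18.
Step 3: result = 4 + 18 = 22

The answer is 22.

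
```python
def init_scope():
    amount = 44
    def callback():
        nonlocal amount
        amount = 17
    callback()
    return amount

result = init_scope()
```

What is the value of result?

Step 1: init_scope() sets amount = 44.
Step 2: callback() uses nonlocal to reassign amount = 17.
Step 3: result = 17

The answer is 17.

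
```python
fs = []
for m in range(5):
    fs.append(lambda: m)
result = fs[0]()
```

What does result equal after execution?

Step 1: The loop creates 5 lambdas, all referencing the same variable m.
Step 2: After the loop, m = 4 (final value).
Step 3: fs[0]() looks up m at call time and finds 4. This is the late binding gotcha. result = 4

The answer is 4.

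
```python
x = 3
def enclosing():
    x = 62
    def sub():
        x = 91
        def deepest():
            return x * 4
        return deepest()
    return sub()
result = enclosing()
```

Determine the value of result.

Step 1: deepest() looks up x through LEGB: not local, finds x = 91 in enclosing sub().
Step 2: Returns 91 * 4 = 364.
Step 3: result = 364

The answer is 364.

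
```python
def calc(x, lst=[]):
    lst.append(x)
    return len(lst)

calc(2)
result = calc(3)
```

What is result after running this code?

Step 1: Mutable default list persists between calls.
Step 2: First call: lst = [2], len = 1. Second call: lst = [2, 3], len = 2.
Step 3: result = 2

The answer is 2.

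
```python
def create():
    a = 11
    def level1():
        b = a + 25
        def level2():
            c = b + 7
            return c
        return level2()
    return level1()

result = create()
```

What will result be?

Step 1: a = 11. b = a + 25 = 36.
Step 2: c = b + 7 = 36 + 7 = 43.
Step 3: result = 43

The answer is 43.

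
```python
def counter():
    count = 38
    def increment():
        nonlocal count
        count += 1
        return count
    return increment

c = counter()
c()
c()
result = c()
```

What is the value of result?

Step 1: counter() creates closure with count = 38.
Step 2: Each c() call increments count via nonlocal. After 3 calls: 38 + 3 = 41.
Step 3: result = 41

The answer is 41.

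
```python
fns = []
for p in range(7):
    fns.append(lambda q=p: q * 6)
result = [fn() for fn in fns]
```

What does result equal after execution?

Step 1: Default arg q=p captures p at each iteration.
Step 2: fns[k] has q defaulting to k, returns k * 6.
Step 3: result = [0, 6, 12, 18, 24, 30, 36]

The answer is [0, 6, 12, 18, 24, 30, 36].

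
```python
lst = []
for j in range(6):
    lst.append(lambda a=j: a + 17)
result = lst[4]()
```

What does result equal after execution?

Step 1: Default argument a=j captures j's value at definition time.
Step 2: lst[4] was defined when j = 4, so a defaults to 4.
Step 3: result = 4 + 17 = 21 (default arg fixes the late binding issue)

The answer is 21.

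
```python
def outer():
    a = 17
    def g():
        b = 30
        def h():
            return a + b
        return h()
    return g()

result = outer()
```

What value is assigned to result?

Step 1: outer() defines a = 17. g() defines b = 30.
Step 2: h() accesses both from enclosing scopes: a = 17, b = 30.
Step 3: result = 17 + 30 = 47

The answer is 47.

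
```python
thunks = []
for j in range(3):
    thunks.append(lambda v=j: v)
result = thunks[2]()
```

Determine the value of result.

Step 1: Default argument v=j captures j's value at each iteration.
Step 2: thunks[2] captured v = 2 when j was 2.
Step 3: result = 2

The answer is 2.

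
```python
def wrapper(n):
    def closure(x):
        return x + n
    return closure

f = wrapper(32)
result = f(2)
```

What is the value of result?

Step 1: wrapper(32) creates a closure that captures n = 32.
Step 2: f(2) calls the closure with x = 2, returning 2 + 32 = 34.
Step 3: result = 34

The answer is 34.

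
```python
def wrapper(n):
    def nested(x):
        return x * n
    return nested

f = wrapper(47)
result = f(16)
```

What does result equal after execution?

Step 1: wrapper(47) creates a closure capturing n = 47.
Step 2: f(16) computes 16 * 47 = 752.
Step 3: result = 752

The answer is 752.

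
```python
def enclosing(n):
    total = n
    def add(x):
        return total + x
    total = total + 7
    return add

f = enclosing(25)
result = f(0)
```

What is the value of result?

Step 1: enclosing(25) sets total = 25, then total = 25 + 7 = 32.
Step 2: Closures capture by reference, so add sees total = 32.
Step 3: f(0) returns 32 + 0 = 32

The answer is 32.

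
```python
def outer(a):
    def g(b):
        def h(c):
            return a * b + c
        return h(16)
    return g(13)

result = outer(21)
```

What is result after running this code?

Step 1: a = 21, b = 13, c = 16.
Step 2: h() computes a * b + c = 21 * 13 + 16 = 289.
Step 3: result = 289

The answer is 289.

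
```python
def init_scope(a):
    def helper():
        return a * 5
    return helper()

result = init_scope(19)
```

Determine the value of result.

Step 1: init_scope(19) binds parameter a = 19.
Step 2: helper() accesses a = 19 from enclosing scope.
Step 3: result = 19 * 5 = 95

The answer is 95.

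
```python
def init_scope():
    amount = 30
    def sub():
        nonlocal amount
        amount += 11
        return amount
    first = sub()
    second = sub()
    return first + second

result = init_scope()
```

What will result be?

Step 1: amount starts at 30.
Step 2: First call: amount = 30 + 11 = 41, returns 41.
Step 3: Second call: amount = 41 + 11 = 52, returns 52.
Step 4: result = 41 + 52 = 93

The answer is 93.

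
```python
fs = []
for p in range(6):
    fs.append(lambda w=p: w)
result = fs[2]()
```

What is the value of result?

Step 1: Default argument w=p captures p's value at each iteration.
Step 2: fs[2] captured w = 2 when p was 2.
Step 3: result = 2

The answer is 2.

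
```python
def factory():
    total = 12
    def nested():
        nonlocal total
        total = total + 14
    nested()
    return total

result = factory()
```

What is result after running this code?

Step 1: factory() sets total = 12.
Step 2: nested() uses nonlocal to modify total in factory's scope: total = 12 + 14 = 26.
Step 3: factory() returns the modified total = 26

The answer is 26.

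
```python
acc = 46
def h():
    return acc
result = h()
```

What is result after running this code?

Step 1: acc = 46 is defined in the global scope.
Step 2: h() looks up acc. No local acc exists, so Python checks the global scope via LEGB rule and finds acc = 46.
Step 3: result = 46

The answer is 46.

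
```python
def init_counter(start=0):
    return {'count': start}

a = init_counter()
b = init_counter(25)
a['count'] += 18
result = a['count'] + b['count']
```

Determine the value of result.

Step 1: init_counter() returns a new dict each call (immutable default 0).
Step 2: a = {'count': 0}, b = {'count': 25}.
Step 3: a['count'] += 18 = 18. result = 18 + 25 = 43

The answer is 43.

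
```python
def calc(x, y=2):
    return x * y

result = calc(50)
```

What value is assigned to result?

Step 1: calc(50) uses default y = 2.
Step 2: Returns 50 * 2 = 100.
Step 3: result = 100

The answer is 100.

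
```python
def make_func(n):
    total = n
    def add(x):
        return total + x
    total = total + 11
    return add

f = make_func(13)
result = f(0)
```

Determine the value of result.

Step 1: make_func(13) sets total = 13, then total = 13 + 11 = 24.
Step 2: Closures capture by reference, so add sees total = 24.
Step 3: f(0) returns 24 + 0 = 24

The answer is 24.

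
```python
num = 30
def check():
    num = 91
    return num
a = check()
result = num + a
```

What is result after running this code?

Step 1: Global num = 30. check() returns local num = 91.
Step 2: a = 91. Global num still = 30.
Step 3: result = 30 + 91 = 121

The answer is 121.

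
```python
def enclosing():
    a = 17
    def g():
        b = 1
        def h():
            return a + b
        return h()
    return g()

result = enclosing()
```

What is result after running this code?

Step 1: enclosing() defines a = 17. g() defines b = 1.
Step 2: h() accesses both from enclosing scopes: a = 17, b = 1.
Step 3: result = 17 + 1 = 18

The answer is 18.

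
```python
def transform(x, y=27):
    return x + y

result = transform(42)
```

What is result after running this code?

Step 1: transform(42) uses default y = 27.
Step 2: Returns 42 + 27 = 69.
Step 3: result = 69

The answer is 69.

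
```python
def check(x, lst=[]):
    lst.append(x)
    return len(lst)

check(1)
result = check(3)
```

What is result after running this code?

Step 1: Mutable default list persists between calls.
Step 2: First call: lst = [1], len = 1. Second call: lst = [1, 3], len = 2.
Step 3: result = 2

The answer is 2.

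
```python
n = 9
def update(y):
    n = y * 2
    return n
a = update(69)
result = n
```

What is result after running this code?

Step 1: Global n = 9.
Step 2: update(69) creates local n = 69 * 2 = 138.
Step 3: Global n unchanged because no global keyword. result = 9

The answer is 9.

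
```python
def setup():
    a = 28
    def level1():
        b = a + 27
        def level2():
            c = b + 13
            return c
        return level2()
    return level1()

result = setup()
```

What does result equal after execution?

Step 1: a = 28. b = a + 27 = 55.
Step 2: c = b + 13 = 55 + 13 = 68.
Step 3: result = 68

The answer is 68.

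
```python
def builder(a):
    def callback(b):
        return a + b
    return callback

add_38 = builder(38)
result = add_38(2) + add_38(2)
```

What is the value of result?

Step 1: add_38 captures a = 38.
Step 2: add_38(2) = 38 + 2 = 40, called twice.
Step 3: result = 40 + 40 = 80

The answer is 80.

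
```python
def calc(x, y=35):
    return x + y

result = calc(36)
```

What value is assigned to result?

Step 1: calc(36) uses default y = 35.
Step 2: Returns 36 + 35 = 71.
Step 3: result = 71

The answer is 71.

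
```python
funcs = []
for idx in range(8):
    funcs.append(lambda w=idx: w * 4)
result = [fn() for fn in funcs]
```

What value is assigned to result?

Step 1: Default arg w=idx captures idx at each iteration.
Step 2: funcs[k] has w defaulting to k, returns k * 4.
Step 3: result = [0, 4, 8, 12, 16, 20, 24, 28]

The answer is [0, 4, 8, 12, 16, 20, 24, 28].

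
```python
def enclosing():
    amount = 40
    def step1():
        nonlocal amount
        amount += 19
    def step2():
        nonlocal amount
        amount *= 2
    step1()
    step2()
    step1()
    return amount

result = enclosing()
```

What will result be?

Step 1: amount = 40.
Step 2: step1(): amount = 40 + 19 = 59.
Step 3: step2(): amount = 59 * 2 = 118.
Step 4: step1(): amount = 118 + 19 = 137. result = 137

The answer is 137.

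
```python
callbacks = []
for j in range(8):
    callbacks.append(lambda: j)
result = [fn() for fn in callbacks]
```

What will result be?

Step 1: All 8 lambdas share the same variable j.
Step 2: After the loop, j = 7.
Step 3: Each call returns 7. result = [7, 7, 7, 7, 7, 7, 7, 7]

The answer is [7, 7, 7, 7, 7, 7, 7, 7].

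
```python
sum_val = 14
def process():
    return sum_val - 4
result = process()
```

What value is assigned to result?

Step 1: sum_val = 14 is defined globally.
Step 2: process() looks up sum_val from global scope = 14, then computes 14 - 4 = 10.
Step 3: result = 10

The answer is 10.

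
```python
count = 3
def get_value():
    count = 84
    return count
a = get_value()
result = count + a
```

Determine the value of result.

Step 1: Global count = 3. get_value() returns local count = 84.
Step 2: a = 84. Global count still = 3.
Step 3: result = 3 + 84 = 87

The answer is 87.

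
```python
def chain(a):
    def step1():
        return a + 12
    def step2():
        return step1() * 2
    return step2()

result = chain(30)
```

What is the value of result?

Step 1: chain(30) captures a = 30.
Step 2: step2() calls step1() which returns 30 + 12 = 42.
Step 3: step2() returns 42 * 2 = 84

The answer is 84.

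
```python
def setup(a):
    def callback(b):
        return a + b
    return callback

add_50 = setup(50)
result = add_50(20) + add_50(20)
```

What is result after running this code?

Step 1: add_50 captures a = 50.
Step 2: add_50(20) = 50 + 20 = 70, called twice.
Step 3: result = 70 + 70 = 140

The answer is 140.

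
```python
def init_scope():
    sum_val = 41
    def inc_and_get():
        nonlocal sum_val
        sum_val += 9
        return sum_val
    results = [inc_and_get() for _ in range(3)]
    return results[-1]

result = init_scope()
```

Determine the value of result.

Step 1: sum_val = 41.
Step 2: Three calls to inc_and_get(), each adding 9.
Step 3: Last value = 41 + 9 * 3 = 68

The answer is 68.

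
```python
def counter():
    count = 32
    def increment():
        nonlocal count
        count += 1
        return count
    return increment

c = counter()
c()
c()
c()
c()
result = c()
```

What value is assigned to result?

Step 1: counter() creates closure with count = 32.
Step 2: Each c() call increments count via nonlocal. After 5 calls: 32 + 5 = 37.
Step 3: result = 37

The answer is 37.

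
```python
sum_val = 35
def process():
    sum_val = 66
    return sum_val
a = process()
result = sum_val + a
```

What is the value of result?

Step 1: Global sum_val = 35. process() returns local sum_val = 66.
Step 2: a = 66. Global sum_val still = 35.
Step 3: result = 35 + 66 = 101

The answer is 101.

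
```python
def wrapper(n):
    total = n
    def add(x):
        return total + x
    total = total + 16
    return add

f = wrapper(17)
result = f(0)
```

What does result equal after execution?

Step 1: wrapper(17) sets total = 17, then total = 17 + 16 = 33.
Step 2: Closures capture by reference, so add sees total = 33.
Step 3: f(0) returns 33 + 0 = 33

The answer is 33.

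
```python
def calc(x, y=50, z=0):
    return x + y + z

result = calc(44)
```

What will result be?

Step 1: calc(44) uses defaults y = 50, z = 0.
Step 2: Returns 44 + 50 + 0 = 94.
Step 3: result = 94

The answer is 94.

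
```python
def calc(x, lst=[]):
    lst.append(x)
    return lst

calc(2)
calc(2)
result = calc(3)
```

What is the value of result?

Step 1: Mutable default argument gotcha! The list [] is created once.
Step 2: Each call appends to the SAME list: [2], [2, 2], [2, 2, 3].
Step 3: result = [2, 2, 3]

The answer is [2, 2, 3].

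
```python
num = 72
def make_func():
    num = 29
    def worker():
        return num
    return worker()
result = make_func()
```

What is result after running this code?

Step 1: num = 72 globally, but make_func() defines num = 29 locally.
Step 2: worker() looks up num. Not in local scope, so checks enclosing scope (make_func) and finds num = 29.
Step 3: result = 29

The answer is 29.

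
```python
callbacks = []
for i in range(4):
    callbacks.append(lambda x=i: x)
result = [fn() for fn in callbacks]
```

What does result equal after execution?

Step 1: Default arg x=i captures i at each iteration.
Step 2: Each lambda has its own default: 0, 1, ..., 3.
Step 3: result = [0, 1, 2, 3]

The answer is [0, 1, 2, 3].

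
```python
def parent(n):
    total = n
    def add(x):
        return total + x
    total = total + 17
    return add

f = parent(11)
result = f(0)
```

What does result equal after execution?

Step 1: parent(11) sets total = 11, then total = 11 + 17 = 28.
Step 2: Closures capture by reference, so add sees total = 28.
Step 3: f(0) returns 28 + 0 = 28

The answer is 28.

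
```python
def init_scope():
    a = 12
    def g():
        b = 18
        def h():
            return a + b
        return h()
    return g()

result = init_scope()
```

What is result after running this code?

Step 1: init_scope() defines a = 12. g() defines b = 18.
Step 2: h() accesses both from enclosing scopes: a = 12, b = 18.
Step 3: result = 12 + 18 = 30

The answer is 30.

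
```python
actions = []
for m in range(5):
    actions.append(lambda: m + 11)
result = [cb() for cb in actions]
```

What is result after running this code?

Step 1: All lambdas capture m by reference. After the loop, m = 4.
Step 2: Each call returns 4 + 11 = 15.
Step 3: result = [15, 15, 15, 15, 15]

The answer is [15, 15, 15, 15, 15].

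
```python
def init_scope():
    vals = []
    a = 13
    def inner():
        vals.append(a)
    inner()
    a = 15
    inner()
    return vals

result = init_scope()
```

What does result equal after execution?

Step 1: a = 13. inner() appends current a to vals.
Step 2: First inner(): appends 13. Then a = 15.
Step 3: Second inner(): appends 15 (closure sees updated a). result = [13, 15]

The answer is [13, 15].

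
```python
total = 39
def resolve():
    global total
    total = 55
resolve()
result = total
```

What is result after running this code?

Step 1: total = 39 globally.
Step 2: resolve() declares global total and sets it to 55.
Step 3: After resolve(), global total = 55. result = 55

The answer is 55.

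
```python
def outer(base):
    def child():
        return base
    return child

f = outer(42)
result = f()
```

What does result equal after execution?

Step 1: outer(42) creates closure capturing base = 42.
Step 2: f() returns the captured base = 42.
Step 3: result = 42

The answer is 42.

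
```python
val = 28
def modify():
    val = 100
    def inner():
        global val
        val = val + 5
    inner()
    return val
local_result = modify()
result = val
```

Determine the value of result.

Step 1: Global val = 28. modify() creates local val = 100.
Step 2: inner() declares global val and adds 5: global val = 28 + 5 = 33.
Step 3: modify() returns its local val = 100 (unaffected by inner).
Step 4: result = global val = 33

The answer is 33.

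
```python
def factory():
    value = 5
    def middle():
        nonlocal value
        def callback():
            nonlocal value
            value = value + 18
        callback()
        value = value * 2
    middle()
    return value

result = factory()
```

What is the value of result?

Step 1: value = 5.
Step 2: callback() adds 18: value = 5 + 18 = 23.
Step 3: middle() doubles: value = 23 * 2 = 46.
Step 4: result = 46

The answer is 46.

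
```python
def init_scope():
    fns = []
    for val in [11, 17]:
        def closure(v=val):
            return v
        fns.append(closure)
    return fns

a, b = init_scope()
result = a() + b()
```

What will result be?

Step 1: Default argument v=val captures val at each iteration.
Step 2: a() returns 11 (captured at first iteration), b() returns 17 (captured at second).
Step 3: result = 11 + 17 = 28

The answer is 28.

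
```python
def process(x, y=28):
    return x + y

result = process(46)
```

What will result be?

Step 1: process(46) uses default y = 28.
Step 2: Returns 46 + 28 = 74.
Step 3: result = 74

The answer is 74.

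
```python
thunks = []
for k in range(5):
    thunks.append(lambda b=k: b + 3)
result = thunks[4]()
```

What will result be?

Step 1: Default argument b=k captures k's value at definition time.
Step 2: thunks[4] was defined when k = 4, so b defaults to 4.
Step 3: result = 4 + 3 = 7 (default arg fixes the late binding issue)

The answer is 7.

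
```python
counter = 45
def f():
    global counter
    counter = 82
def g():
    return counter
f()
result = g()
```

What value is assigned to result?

Step 1: counter = 45.
Step 2: f() sets global counter = 82.
Step 3: g() reads global counter = 82. result = 82

The answer is 82.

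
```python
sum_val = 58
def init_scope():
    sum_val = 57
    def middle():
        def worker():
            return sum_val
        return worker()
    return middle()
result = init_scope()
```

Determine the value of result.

Step 1: init_scope() defines sum_val = 57. middle() and worker() have no local sum_val.
Step 2: worker() checks local (none), enclosing middle() (none), enclosing init_scope() and finds sum_val = 57.
Step 3: result = 57

The answer is 57.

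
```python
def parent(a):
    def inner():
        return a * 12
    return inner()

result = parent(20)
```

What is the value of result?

Step 1: parent(20) binds parameter a = 20.
Step 2: inner() accesses a = 20 from enclosing scope.
Step 3: result = 20 * 12 = 240

The answer is 240.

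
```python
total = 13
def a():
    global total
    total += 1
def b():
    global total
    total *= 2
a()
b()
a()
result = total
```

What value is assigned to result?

Step 1: total = 13.
Step 2: a(): total = 13 + 1 = 14.
Step 3: b(): total = 14 * 2 = 28.
Step 4: a(): total = 28 + 1 = 29

The answer is 29.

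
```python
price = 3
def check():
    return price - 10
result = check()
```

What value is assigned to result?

Step 1: price = 3 is defined globally.
Step 2: check() looks up price from global scope = 3, then computes 3 - 10 = -7.
Step 3: result = -7

The answer is -7.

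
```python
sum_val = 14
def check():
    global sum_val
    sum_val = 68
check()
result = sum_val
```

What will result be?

Step 1: sum_val = 14 globally.
Step 2: check() declares global sum_val and sets it to 68.
Step 3: After check(), global sum_val = 68. result = 68

The answer is 68.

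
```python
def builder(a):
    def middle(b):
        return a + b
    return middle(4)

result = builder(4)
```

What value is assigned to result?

Step 1: builder(4) passes a = 4.
Step 2: middle(4) has b = 4, reads a = 4 from enclosing.
Step 3: result = 4 + 4 = 8

The answer is 8.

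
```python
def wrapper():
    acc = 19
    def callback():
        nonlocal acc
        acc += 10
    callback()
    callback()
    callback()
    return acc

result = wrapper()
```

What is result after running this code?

Step 1: acc starts at 19.
Step 2: callback() is called 3 times, each adding 10.
Step 3: acc = 19 + 10 * 3 = 49

The answer is 49.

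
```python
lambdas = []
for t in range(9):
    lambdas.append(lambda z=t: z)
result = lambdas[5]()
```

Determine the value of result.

Step 1: Default argument z=t captures t's value at each iteration.
Step 2: lambdas[5] captured z = 5 when t was 5.
Step 3: result = 5

The answer is 5.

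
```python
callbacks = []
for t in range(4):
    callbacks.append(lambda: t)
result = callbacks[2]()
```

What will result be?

Step 1: The loop creates 4 lambdas, all referencing the same variable t.
Step 2: After the loop, t = 3 (final value).
Step 3: callbacks[2]() looks up t at call time and finds 3. This is the late binding gotcha. result = 3

The answer is 3.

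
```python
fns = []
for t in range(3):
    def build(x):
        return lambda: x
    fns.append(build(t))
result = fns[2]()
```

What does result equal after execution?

Step 1: build(t) creates a new scope capturing x = t at call time.
Step 2: fns[2] = build(2), so its lambda captures x = 2.
Step 3: result = 2 (closure factory fixes late binding)

The answer is 2.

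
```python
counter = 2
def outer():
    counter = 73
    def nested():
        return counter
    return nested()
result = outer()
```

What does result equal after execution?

Step 1: counter = 2 globally, but outer() defines counter = 73 locally.
Step 2: nested() looks up counter. Not in local scope, so checks enclosing scope (outer) and finds counter = 73.
Step 3: result = 73

The answer is 73.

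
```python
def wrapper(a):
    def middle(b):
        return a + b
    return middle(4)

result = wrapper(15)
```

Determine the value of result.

Step 1: wrapper(15) passes a = 15.
Step 2: middle(4) has b = 4, reads a = 15 from enclosing.
Step 3: result = 15 + 4 = 19

The answer is 19.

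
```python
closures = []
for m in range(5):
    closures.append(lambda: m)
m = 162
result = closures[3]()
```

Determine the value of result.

Step 1: Lambdas capture the variable m by reference, not by value.
Step 2: After the loop, m is reassigned to 162.
Step 3: closures[3]() looks up the current m = 162. result = 162

The answer is 162.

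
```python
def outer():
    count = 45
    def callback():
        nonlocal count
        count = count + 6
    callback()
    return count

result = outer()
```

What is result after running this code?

Step 1: outer() sets count = 45.
Step 2: callback() uses nonlocal to modify count in outer's scope: count = 45 + 6 = 51.
Step 3: outer() returns the modified count = 51

The answer is 51.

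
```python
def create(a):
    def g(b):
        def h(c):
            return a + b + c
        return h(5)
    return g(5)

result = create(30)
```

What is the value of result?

Step 1: a = 30, b = 5, c = 5 across three nested scopes.
Step 2: h() accesses all three via LEGB rule.
Step 3: result = 30 + 5 + 5 = 40

The answer is 40.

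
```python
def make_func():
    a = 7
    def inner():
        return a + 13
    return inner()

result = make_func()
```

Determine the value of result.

Step 1: make_func() defines a = 7.
Step 2: inner() reads a = 7 from enclosing scope, returns 7 + 13 = 20.
Step 3: result = 20

The answer is 20.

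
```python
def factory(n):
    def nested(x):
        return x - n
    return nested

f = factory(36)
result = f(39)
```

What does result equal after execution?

Step 1: factory(36) creates a closure capturing n = 36.
Step 2: f(39) computes 39 - 36 = 3.
Step 3: result = 3

The answer is 3.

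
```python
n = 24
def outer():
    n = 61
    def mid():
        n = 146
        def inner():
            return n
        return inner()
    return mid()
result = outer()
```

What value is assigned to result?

Step 1: Three levels of shadowing: global 24, outer 61, mid 146.
Step 2: inner() finds n = 146 in enclosing mid() scope.
Step 3: result = 146

The answer is 146.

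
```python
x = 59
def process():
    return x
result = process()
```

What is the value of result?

Step 1: x = 59 is defined in the global scope.
Step 2: process() looks up x. No local x exists, so Python checks the global scope via LEGB rule and finds x = 59.
Step 3: result = 59

The answer is 59.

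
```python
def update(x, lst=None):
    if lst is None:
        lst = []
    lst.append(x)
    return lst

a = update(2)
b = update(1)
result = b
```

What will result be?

Step 1: None default with guard creates a NEW list each call.
Step 2: a = [2] (fresh list). b = [1] (another fresh list).
Step 3: result = [1] (this is the fix for mutable default)

The answer is [1].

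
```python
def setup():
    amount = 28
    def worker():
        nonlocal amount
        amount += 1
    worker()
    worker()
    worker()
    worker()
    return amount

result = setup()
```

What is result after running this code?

Step 1: amount starts at 28.
Step 2: worker() is called 4 times, each adding 1.
Step 3: amount = 28 + 1 * 4 = 32

The answer is 32.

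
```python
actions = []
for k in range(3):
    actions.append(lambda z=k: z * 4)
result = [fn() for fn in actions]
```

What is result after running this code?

Step 1: Default arg z=k captures k at each iteration.
Step 2: actions[k] has z defaulting to k, returns k * 4.
Step 3: result = [0, 4, 8]

The answer is [0, 4, 8].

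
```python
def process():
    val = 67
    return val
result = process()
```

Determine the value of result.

Step 1: process() defines val = 67 in its local scope.
Step 2: return val finds the local variable val = 67.
Step 3: result = 67

The answer is 67.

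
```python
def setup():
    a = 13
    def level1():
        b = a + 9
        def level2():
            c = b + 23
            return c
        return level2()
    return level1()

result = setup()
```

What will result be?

Step 1: a = 13. b = a + 9 = 22.
Step 2: c = b + 23 = 22 + 23 = 45.
Step 3: result = 45

The answer is 45.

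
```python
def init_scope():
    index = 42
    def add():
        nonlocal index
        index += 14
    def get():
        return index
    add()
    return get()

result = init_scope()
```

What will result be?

Step 1: index = 42. add() modifies it via nonlocal, get() reads it.
Step 2: add() makes index = 42 + 14 = 56.
Step 3: get() returns 56. result = 56

The answer is 56.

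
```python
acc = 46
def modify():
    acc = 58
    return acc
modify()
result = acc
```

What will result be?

Step 1: acc = 46 globally.
Step 2: modify() creates a LOCAL acc = 58 (no global keyword!).
Step 3: The global acc is unchanged. result = 46

The answer is 46.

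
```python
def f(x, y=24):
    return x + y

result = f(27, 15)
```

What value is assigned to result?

Step 1: f(27, 15) overrides default y with 15.
Step 2: Returns 27 + 15 = 42.
Step 3: result = 42

The answer is 42.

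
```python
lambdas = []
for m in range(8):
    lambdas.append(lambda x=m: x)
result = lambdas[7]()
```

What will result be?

Step 1: Default argument x=m captures m's value at each iteration.
Step 2: lambdas[7] captured x = 7 when m was 7.
Step 3: result = 7

The answer is 7.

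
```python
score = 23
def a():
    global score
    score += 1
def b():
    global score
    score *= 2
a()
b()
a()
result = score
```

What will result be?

Step 1: score = 23.
Step 2: a(): score = 23 + 1 = 24.
Step 3: b(): score = 24 * 2 = 48.
Step 4: a(): score = 48 + 1 = 49

The answer is 49.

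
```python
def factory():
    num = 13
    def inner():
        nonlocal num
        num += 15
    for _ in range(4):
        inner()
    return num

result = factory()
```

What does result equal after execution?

Step 1: num = 13.
Step 2: inner() is called 4 times in a loop, each adding 15 via nonlocal.
Step 3: num = 13 + 15 * 4 = 73

The answer is 73.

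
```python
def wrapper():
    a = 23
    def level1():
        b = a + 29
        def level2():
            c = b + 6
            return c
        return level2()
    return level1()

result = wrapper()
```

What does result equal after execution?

Step 1: a = 23. b = a + 29 = 52.
Step 2: c = b + 6 = 52 + 6 = 58.
Step 3: result = 58

The answer is 58.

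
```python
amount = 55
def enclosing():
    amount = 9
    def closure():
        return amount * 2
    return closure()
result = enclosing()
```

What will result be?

Step 1: enclosing() shadows global amount with amount = 9.
Step 2: closure() finds amount = 9 in enclosing scope, computes 9 * 2 = 18.
Step 3: result = 18

The answer is 18.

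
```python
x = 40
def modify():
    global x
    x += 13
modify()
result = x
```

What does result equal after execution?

Step 1: x = 40 globally.
Step 2: modify() modifies global x: x += 13 = 53.
Step 3: result = 53

The answer is 53.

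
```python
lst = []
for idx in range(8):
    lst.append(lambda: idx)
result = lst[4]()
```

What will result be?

Step 1: The loop creates 8 lambdas, all referencing the same variable idx.
Step 2: After the loop, idx = 7 (final value).
Step 3: lst[4]() looks up idx at call time and finds 7. This is the late binding gotcha. result = 7

The answer is 7.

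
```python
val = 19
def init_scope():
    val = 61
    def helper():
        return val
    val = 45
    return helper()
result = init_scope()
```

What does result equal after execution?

Step 1: init_scope() sets val = 61, then later val = 45.
Step 2: helper() is called after val is reassigned to 45. Closures capture variables by reference, not by value.
Step 3: result = 45

The answer is 45.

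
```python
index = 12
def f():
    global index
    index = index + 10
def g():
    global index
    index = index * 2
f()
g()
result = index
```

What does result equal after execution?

Step 1: index = 12.
Step 2: f() adds 10: index = 12 + 10 = 22.
Step 3: g() doubles: index = 22 * 2 = 44.
Step 4: result = 44

The answer is 44.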